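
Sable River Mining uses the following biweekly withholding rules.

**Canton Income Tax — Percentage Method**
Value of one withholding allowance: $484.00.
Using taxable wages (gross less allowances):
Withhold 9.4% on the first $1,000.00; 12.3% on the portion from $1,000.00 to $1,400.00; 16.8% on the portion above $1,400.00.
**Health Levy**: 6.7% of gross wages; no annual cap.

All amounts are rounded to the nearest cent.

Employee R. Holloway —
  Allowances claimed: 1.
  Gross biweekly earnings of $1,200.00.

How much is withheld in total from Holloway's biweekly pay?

$147.70

Canton Income Tax: taxable = $1,200.00 − 1×$484.00 = $716.00
  9.4% × $716.00 = $67.30
Health Levy: 6.7% × $1,200.00 = $80.40
Total: $67.30 + $80.40 = $147.70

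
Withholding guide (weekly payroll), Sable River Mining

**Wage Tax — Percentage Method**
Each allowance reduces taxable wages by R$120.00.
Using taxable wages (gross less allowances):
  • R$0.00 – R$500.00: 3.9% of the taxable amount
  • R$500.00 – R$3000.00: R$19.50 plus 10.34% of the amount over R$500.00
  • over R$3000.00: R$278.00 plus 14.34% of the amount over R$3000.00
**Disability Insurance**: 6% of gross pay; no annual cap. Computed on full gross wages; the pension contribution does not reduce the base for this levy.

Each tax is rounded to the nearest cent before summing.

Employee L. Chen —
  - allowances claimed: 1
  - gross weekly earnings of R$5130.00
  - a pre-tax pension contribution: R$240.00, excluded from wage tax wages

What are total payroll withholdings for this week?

Wage Tax: taxable = R$5130.00 − R$240.00 − 1×R$120.00 = R$4770.00
  R$278.00 + 14.34% × (R$4770.00 − R$3000.00) = R$278.00 + 14.34% × R$1770.00 = R$531.82
Disability Insurance: 6% × R$5130.00 = R$307.80
Total: R$531.82 + R$307.80 = R$839.62

R$839.62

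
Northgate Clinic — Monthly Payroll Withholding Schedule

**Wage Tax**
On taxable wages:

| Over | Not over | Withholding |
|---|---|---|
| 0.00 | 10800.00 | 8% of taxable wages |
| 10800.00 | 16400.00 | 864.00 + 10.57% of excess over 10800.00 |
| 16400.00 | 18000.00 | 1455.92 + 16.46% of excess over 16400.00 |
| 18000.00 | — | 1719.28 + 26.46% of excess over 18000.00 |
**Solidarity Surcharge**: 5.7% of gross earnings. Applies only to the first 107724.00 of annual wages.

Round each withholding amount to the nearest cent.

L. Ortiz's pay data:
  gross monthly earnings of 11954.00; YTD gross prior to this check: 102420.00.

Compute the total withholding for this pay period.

Wage Tax: taxable = 11954.00
  864.00 + 10.57% × (11954.00 − 10800.00) = 864.00 + 10.57% × 1154.00 = 985.98
Solidarity Surcharge: cap 107724.00 − YTD 102420.00 = 5304.00 subject; 5.7% × 5304.00 = 302.33
Total: 985.98 + 302.33 = 1288.31

1288.31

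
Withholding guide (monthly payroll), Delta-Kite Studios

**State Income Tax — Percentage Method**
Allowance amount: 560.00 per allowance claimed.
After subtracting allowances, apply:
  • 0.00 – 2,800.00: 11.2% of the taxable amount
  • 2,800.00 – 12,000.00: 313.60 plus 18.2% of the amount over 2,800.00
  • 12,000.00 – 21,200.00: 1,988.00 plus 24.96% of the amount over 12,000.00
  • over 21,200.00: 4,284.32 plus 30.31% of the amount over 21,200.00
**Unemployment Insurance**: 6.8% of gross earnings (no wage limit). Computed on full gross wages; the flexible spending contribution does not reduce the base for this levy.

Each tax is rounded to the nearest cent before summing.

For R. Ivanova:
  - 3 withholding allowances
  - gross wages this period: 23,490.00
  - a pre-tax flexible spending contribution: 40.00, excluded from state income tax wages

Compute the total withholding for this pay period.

6,054.41

State Income Tax: taxable = 23,490.00 − 40.00 − 3×560.00 = 21,770.00
  4,284.32 + 30.31% × (21,770.00 − 21,200.00) = 4,284.32 + 30.31% × 570.00 = 4,457.09
Unemployment Insurance: 6.8% × 23,490.00 = 1,597.32
Total: 4,457.09 + 1,597.32 = 6,054.41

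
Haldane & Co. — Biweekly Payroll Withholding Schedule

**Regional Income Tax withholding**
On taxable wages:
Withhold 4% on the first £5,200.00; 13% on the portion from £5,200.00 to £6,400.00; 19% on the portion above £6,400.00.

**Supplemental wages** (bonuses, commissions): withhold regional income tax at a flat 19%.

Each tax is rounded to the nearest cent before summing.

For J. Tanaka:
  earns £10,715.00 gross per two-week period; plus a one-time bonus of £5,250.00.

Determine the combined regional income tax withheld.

Regional Income Tax: taxable = £10,715.00
  £364.00 + 19% × (£10,715.00 − £6,400.00) = £364.00 + 19% × £4,315.00 = £1,183.85
Supplemental (19% flat on bonus): 19% × £5,250.00 = £997.50
Total regional income tax: £1,183.85 + £997.50 = £2,181.35

£2,181.35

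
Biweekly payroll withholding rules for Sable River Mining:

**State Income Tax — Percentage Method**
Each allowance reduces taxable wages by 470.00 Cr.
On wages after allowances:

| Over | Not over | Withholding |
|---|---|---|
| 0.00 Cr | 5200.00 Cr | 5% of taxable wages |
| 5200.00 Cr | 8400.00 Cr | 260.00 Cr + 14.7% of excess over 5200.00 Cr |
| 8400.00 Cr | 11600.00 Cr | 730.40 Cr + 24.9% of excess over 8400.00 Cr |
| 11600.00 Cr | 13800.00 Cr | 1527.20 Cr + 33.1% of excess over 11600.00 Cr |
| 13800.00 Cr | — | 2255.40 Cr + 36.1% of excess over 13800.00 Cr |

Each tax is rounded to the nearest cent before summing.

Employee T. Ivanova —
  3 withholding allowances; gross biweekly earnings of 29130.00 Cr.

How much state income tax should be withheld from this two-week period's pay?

7280.52 Cr

State Income Tax: taxable = 29130.00 Cr − 3×470.00 Cr = 27720.00 Cr
  2255.40 Cr + 36.1% × (27720.00 Cr − 13800.00 Cr) = 2255.40 Cr + 36.1% × 13920.00 Cr = 7280.52 Cr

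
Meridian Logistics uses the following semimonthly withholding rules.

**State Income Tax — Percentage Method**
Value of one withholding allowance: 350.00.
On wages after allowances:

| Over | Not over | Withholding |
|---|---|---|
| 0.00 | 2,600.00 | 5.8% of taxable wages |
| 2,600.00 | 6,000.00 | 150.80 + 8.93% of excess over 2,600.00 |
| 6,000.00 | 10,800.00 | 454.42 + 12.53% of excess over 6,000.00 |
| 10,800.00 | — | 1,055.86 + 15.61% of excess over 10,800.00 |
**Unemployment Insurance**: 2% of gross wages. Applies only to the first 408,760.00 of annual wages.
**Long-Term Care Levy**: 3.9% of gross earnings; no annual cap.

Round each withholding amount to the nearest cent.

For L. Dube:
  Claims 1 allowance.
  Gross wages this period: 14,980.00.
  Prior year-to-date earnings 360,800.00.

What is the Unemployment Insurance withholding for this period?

299.60

Unemployment Insurance: 2% × 14,980.00 = 299.60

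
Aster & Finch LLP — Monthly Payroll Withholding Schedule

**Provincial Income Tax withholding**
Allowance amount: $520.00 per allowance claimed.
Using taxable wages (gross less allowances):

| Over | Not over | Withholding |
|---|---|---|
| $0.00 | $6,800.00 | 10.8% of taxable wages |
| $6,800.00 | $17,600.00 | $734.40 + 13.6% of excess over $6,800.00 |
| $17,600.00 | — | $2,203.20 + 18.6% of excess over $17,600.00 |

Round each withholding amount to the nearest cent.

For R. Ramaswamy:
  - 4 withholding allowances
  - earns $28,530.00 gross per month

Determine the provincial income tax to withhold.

Provincial Income Tax: taxable = $28,530.00 − 4×$520.00 = $26,450.00
  $2,203.20 + 18.6% × ($26,450.00 − $17,600.00) = $2,203.20 + 18.6% × $8,850.00 = $3,849.30

$3,849.30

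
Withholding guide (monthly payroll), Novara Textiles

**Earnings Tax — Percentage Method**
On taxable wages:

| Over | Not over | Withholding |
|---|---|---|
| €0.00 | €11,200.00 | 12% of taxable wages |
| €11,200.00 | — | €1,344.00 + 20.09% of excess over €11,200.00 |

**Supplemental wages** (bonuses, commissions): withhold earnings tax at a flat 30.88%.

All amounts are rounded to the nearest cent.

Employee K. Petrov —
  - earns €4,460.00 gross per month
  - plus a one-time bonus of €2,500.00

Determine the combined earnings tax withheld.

Earnings Tax: taxable = €4,460.00
  12% × €4,460.00 = €535.20
Supplemental (30.88% flat on bonus): 30.88% × €2,500.00 = €772.00
Total earnings tax: €535.20 + €772.00 = €1,307.20

€1,307.20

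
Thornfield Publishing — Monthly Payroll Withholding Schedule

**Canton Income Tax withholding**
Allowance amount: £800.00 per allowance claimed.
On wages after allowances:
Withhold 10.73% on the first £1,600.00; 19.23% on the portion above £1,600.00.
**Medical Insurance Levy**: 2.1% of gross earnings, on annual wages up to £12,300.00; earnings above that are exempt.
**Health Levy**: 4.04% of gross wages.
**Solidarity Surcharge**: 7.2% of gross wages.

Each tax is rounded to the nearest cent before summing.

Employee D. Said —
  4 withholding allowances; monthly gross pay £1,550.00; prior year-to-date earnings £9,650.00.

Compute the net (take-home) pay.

Canton Income Tax: taxable = £1,550.00 − 4×£800.00 = £-1,650.00
  Taxable ≤ 0 → £0.00
Medical Insurance Levy: 2.1% × £1,550.00 = £32.55
Health Levy: 4.04% × £1,550.00 = £62.62
Solidarity Surcharge: 7.2% × £1,550.00 = £111.60
Total withheld: £0.00 + £32.55 + £62.62 + £111.60 = £206.77
Net pay: £1,550.00 − £206.77 = £1,343.23

£1,343.23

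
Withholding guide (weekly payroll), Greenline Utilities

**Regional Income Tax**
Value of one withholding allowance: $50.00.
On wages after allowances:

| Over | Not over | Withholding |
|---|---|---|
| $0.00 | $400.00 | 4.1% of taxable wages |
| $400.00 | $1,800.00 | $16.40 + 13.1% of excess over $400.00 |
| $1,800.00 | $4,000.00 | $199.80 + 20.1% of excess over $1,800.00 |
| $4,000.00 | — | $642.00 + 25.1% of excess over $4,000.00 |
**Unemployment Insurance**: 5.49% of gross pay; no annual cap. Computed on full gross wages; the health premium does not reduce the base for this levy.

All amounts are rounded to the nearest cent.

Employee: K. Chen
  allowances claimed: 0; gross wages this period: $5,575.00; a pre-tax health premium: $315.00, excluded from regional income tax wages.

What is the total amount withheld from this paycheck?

Regional Income Tax: taxable = $5,575.00 − $315.00 = $5,260.00
  $642.00 + 25.1% × ($5,260.00 − $4,000.00) = $642.00 + 25.1% × $1,260.00 = $958.26
Unemployment Insurance: 5.49% × $5,575.00 = $306.07
Total: $958.26 + $306.07 = $1,264.33

$1,264.33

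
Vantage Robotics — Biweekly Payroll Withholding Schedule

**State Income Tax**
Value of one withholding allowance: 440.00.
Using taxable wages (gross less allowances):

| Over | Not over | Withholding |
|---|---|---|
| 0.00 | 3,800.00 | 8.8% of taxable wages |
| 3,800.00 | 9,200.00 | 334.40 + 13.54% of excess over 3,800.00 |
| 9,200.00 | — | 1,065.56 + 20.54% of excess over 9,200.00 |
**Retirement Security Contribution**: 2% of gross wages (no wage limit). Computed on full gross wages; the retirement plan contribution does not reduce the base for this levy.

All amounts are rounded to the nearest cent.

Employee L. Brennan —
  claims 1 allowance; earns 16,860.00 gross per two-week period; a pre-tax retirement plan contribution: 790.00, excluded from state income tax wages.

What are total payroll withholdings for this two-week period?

State Income Tax: taxable = 16,860.00 − 790.00 − 1×440.00 = 15,630.00
  1,065.56 + 20.54% × (15,630.00 − 9,200.00) = 1,065.56 + 20.54% × 6,430.00 = 2,386.28
Retirement Security Contribution: 2% × 16,860.00 = 337.20
Total: 2,386.28 + 337.20 = 2,723.48

2,723.48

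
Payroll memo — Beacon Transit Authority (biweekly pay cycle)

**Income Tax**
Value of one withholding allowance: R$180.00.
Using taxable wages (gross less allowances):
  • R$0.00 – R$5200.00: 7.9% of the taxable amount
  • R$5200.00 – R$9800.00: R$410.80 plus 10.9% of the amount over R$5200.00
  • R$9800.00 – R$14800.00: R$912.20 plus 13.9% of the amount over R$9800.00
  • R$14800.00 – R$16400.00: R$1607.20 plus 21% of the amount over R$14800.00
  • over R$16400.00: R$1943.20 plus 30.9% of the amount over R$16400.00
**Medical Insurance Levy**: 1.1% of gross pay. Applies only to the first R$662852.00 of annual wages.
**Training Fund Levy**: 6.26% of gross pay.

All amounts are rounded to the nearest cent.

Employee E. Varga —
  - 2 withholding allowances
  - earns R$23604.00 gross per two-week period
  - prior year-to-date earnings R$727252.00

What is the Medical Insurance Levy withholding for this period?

Medical Insurance Levy: YTD R$727252.00 ≥ cap R$662852.00 → R$0.00

R$0.00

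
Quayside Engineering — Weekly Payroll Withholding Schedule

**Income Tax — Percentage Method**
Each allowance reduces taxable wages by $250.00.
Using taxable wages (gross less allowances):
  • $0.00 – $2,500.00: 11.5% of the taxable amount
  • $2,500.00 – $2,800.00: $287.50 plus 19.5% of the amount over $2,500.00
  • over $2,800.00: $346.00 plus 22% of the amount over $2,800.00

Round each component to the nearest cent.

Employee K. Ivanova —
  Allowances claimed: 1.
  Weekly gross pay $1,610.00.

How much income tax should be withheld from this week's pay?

$156.40

Income Tax: taxable = $1,610.00 − 1×$250.00 = $1,360.00
  11.5% × $1,360.00 = $156.40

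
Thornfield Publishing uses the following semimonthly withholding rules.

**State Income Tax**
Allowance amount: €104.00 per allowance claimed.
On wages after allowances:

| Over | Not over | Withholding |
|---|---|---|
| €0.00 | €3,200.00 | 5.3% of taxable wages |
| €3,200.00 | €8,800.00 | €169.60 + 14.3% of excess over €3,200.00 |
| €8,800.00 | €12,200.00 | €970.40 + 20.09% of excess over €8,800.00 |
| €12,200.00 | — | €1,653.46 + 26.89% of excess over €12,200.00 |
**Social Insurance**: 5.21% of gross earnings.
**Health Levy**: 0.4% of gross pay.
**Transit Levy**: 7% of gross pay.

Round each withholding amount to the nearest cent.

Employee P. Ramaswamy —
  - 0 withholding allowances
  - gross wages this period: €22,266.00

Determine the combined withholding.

€7,167.95

State Income Tax: taxable = €22,266.00
  €1,653.46 + 26.89% × (€22,266.00 − €12,200.00) = €1,653.46 + 26.89% × €10,066.00 = €4,360.21
Social Insurance: 5.21% × €22,266.00 = €1,160.06
Health Levy: 0.4% × €22,266.00 = €89.06
Transit Levy: 7% × €22,266.00 = €1,558.62
Total: €4,360.21 + €1,160.06 + €89.06 + €1,558.62 = €7,167.95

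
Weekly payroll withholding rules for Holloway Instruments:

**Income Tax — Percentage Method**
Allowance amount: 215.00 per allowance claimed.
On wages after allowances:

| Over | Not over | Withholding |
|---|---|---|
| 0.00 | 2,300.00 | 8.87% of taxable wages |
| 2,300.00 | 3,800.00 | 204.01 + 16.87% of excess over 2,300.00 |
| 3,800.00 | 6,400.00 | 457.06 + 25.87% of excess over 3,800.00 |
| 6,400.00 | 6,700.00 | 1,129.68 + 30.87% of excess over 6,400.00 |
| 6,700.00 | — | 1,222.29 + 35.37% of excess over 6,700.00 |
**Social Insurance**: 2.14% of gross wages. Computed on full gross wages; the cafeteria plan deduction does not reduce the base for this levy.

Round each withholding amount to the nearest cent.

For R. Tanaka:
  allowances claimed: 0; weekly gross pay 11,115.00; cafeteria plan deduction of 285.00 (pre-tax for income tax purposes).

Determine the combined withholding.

2,920.93

Income Tax: taxable = 11,115.00 − 285.00 = 10,830.00
  1,222.29 + 35.37% × (10,830.00 − 6,700.00) = 1,222.29 + 35.37% × 4,130.00 = 2,683.07
Social Insurance: 2.14% × 11,115.00 = 237.86
Total: 2,683.07 + 237.86 = 2,920.93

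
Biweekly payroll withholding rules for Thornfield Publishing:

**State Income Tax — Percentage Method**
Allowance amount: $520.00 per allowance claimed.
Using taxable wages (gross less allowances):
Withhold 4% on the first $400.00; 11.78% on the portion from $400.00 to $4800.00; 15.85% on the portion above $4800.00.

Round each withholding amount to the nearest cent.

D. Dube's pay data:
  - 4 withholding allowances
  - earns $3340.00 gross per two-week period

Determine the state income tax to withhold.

$117.31

State Income Tax: taxable = $3340.00 − 4×$520.00 = $1260.00
  $16.00 + 11.78% × ($1260.00 − $400.00) = $16.00 + 11.78% × $860.00 = $117.31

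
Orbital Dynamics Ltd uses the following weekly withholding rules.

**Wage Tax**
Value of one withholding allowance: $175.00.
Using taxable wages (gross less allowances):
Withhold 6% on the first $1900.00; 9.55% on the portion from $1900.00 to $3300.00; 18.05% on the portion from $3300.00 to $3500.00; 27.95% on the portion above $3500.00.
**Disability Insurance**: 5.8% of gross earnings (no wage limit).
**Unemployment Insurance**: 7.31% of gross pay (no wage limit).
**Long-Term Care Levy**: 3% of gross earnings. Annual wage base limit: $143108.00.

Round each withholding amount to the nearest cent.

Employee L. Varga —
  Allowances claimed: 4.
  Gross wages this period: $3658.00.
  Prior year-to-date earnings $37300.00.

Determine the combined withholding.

Wage Tax: taxable = $3658.00 − 4×$175.00 = $2958.00
  $114.00 + 9.55% × ($2958.00 − $1900.00) = $114.00 + 9.55% × $1058.00 = $215.04
Disability Insurance: 5.8% × $3658.00 = $212.16
Unemployment Insurance: 7.31% × $3658.00 = $267.40
Long-Term Care Levy: 3% × $3658.00 = $109.74
Total: $215.04 + $212.16 + $267.40 + $109.74 = $804.34

$804.34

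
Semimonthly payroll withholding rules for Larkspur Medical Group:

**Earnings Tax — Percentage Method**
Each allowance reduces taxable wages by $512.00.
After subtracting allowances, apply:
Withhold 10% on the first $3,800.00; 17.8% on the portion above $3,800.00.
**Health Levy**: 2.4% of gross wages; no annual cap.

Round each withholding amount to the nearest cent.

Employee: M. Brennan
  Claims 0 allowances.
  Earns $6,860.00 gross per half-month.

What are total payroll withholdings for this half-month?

Earnings Tax: taxable = $6,860.00
  $380.00 + 17.8% × ($6,860.00 − $3,800.00) = $380.00 + 17.8% × $3,060.00 = $924.68
Health Levy: 2.4% × $6,860.00 = $164.64
Total: $924.68 + $164.64 = $1,089.32

$1,089.32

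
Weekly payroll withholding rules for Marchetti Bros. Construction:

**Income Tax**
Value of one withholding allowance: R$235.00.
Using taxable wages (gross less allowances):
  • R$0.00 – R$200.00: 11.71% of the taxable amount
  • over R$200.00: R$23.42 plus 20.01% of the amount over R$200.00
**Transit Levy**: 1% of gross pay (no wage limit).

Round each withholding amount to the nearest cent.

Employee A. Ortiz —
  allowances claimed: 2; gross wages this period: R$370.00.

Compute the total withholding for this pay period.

Income Tax: taxable = R$370.00 − 2×R$235.00 = R$-100.00
  Taxable ≤ 0 → R$0.00
Transit Levy: 1% × R$370.00 = R$3.70
Total: R$0.00 + R$3.70 = R$3.70

R$3.70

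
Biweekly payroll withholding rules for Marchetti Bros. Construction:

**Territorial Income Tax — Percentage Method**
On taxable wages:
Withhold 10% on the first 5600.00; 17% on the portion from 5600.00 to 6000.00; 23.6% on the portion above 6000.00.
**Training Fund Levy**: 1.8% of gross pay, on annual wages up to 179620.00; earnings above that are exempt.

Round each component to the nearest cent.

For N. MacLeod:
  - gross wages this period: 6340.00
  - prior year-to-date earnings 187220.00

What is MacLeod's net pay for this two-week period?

Territorial Income Tax: taxable = 6340.00
  628.00 + 23.6% × (6340.00 − 6000.00) = 628.00 + 23.6% × 340.00 = 708.24
Training Fund Levy: YTD 187220.00 ≥ cap 179620.00 → 0.00
Total withheld: 708.24 + 0.00 = 708.24
Net pay: 6340.00 − 708.24 = 5631.76

5631.76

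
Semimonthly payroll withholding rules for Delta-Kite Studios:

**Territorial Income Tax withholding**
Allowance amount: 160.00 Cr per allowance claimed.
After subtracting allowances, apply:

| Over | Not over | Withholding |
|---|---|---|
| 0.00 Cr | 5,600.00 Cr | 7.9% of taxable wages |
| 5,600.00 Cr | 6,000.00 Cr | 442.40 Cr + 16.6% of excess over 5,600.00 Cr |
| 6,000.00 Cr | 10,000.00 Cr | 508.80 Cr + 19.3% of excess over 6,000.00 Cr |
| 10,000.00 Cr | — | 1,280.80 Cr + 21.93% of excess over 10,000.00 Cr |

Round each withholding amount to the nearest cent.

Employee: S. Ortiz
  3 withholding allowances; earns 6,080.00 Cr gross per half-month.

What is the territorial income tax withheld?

442.40 Cr

Territorial Income Tax: taxable = 6,080.00 Cr − 3×160.00 Cr = 5,600.00 Cr
  7.9% × 5,600.00 Cr = 442.40 Cr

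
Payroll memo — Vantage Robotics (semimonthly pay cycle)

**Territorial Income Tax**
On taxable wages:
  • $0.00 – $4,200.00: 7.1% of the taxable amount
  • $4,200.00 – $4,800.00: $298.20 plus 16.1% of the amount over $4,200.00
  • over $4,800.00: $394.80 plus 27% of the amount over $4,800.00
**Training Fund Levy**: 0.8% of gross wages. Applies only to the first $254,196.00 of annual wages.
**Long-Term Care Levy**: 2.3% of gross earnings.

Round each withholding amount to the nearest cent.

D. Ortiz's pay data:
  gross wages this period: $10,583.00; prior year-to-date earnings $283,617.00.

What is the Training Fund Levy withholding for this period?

Training Fund Levy: YTD $283,617.00 ≥ cap $254,196.00 → $0.00

$0.00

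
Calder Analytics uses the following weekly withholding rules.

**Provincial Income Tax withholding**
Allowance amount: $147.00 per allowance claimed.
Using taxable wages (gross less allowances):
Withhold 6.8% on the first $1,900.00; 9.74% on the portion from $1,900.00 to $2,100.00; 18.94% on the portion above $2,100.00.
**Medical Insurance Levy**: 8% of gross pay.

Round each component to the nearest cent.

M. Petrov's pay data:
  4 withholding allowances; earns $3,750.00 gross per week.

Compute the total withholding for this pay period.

$649.82

Provincial Income Tax: taxable = $3,750.00 − 4×$147.00 = $3,162.00
  $148.68 + 18.94% × ($3,162.00 − $2,100.00) = $148.68 + 18.94% × $1,062.00 = $349.82
Medical Insurance Levy: 8% × $3,750.00 = $300.00
Total: $349.82 + $300.00 = $649.82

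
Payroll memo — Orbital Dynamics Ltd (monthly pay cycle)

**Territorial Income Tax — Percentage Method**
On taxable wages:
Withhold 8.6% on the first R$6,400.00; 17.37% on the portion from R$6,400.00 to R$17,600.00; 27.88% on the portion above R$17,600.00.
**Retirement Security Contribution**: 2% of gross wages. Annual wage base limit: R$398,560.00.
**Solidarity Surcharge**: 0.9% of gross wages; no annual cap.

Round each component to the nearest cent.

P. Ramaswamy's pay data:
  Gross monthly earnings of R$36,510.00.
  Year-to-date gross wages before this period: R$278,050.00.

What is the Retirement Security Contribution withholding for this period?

R$730.20

Retirement Security Contribution: 2% × R$36,510.00 = R$730.20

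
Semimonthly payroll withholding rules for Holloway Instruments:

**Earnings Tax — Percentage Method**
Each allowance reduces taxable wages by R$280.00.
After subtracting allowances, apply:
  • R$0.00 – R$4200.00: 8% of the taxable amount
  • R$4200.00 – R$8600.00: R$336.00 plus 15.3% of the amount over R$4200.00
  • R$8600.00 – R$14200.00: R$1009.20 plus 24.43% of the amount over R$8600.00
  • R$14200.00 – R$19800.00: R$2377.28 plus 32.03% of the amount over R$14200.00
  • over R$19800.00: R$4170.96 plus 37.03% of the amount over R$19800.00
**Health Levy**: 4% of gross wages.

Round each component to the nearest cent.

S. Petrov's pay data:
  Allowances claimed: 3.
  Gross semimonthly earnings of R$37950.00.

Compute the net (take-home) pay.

R$25851.15

Earnings Tax: taxable = R$37950.00 − 3×R$280.00 = R$37110.00
  R$4170.96 + 37.03% × (R$37110.00 − R$19800.00) = R$4170.96 + 37.03% × R$17310.00 = R$10580.85
Health Levy: 4% × R$37950.00 = R$1518.00
Total withheld: R$10580.85 + R$1518.00 = R$12098.85
Net pay: R$37950.00 − R$12098.85 = R$25851.15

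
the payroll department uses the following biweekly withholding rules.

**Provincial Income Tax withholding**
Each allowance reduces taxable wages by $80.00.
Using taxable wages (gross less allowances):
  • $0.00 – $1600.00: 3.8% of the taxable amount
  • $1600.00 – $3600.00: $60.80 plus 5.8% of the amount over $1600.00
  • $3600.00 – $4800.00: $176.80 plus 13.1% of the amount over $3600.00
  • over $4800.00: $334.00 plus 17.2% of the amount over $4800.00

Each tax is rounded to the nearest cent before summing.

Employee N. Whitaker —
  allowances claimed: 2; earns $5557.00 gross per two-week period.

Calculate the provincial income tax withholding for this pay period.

Provincial Income Tax: taxable = $5557.00 − 2×$80.00 = $5397.00
  $334.00 + 17.2% × ($5397.00 − $4800.00) = $334.00 + 17.2% × $597.00 = $436.68

$436.68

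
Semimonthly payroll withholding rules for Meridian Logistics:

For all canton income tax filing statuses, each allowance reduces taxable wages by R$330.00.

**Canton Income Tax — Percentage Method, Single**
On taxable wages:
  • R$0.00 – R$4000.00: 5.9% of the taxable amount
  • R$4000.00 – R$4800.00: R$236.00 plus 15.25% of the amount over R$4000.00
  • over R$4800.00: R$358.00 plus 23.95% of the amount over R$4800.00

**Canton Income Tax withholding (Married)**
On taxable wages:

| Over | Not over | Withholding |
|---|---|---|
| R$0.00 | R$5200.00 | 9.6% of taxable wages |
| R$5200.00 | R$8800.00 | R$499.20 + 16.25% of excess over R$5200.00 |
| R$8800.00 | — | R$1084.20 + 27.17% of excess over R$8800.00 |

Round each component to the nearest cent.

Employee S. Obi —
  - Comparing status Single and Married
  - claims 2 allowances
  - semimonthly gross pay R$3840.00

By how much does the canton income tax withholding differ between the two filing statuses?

Canton Income Tax (Single): taxable = R$3840.00 − 2×R$330.00 = R$3180.00
  5.9% × R$3180.00 = R$187.62
Canton Income Tax (Married): taxable = R$3840.00 − 2×R$330.00 = R$3180.00
  9.6% × R$3180.00 = R$305.28
Difference: |R$187.62 − R$305.28| = R$117.66 (higher under Married)

R$117.66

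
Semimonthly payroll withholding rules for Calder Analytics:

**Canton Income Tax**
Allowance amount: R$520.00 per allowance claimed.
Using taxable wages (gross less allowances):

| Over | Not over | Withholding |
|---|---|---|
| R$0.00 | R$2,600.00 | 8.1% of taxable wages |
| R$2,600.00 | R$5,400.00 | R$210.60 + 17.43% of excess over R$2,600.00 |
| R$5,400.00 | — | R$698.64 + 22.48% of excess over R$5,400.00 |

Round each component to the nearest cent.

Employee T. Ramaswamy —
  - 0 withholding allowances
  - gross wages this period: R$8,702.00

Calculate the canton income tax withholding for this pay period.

Canton Income Tax: taxable = R$8,702.00
  R$698.64 + 22.48% × (R$8,702.00 − R$5,400.00) = R$698.64 + 22.48% × R$3,302.00 = R$1,440.93

R$1,440.93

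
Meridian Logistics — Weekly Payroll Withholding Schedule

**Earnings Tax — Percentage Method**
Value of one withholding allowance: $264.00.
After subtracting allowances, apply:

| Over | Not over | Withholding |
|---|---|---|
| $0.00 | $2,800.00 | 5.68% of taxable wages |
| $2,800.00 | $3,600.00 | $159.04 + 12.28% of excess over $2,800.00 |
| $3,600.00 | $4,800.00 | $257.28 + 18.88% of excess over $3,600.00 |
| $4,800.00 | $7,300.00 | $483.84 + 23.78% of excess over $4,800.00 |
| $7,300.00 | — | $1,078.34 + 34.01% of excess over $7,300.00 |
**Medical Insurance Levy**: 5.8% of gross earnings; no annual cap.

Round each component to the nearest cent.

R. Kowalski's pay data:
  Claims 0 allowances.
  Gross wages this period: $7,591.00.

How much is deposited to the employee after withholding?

Earnings Tax: taxable = $7,591.00
  $1,078.34 + 34.01% × ($7,591.00 − $7,300.00) = $1,078.34 + 34.01% × $291.00 = $1,177.31
Medical Insurance Levy: 5.8% × $7,591.00 = $440.28
Total withheld: $1,177.31 + $440.28 = $1,617.59
Net pay: $7,591.00 − $1,617.59 = $5,973.41

$5,973.41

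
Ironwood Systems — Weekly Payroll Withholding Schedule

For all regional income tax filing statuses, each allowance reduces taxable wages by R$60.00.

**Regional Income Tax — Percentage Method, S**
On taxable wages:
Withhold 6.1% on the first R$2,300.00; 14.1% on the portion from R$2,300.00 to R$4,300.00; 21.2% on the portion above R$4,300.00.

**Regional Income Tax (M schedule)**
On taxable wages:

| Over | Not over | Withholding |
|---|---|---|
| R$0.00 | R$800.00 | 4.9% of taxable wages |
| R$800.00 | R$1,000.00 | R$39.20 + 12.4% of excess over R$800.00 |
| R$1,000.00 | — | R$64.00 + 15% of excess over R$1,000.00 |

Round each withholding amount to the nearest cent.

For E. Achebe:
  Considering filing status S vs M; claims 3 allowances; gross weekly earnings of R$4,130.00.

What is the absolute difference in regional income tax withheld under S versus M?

Regional Income Tax (S): taxable = R$4,130.00 − 3×R$60.00 = R$3,950.00
  R$140.30 + 14.1% × (R$3,950.00 − R$2,300.00) = R$140.30 + 14.1% × R$1,650.00 = R$372.95
Regional Income Tax (M): taxable = R$4,130.00 − 3×R$60.00 = R$3,950.00
  R$64.00 + 15% × (R$3,950.00 − R$1,000.00) = R$64.00 + 15% × R$2,950.00 = R$506.50
Difference: |R$372.95 − R$506.50| = R$133.55 (higher under M)

R$133.55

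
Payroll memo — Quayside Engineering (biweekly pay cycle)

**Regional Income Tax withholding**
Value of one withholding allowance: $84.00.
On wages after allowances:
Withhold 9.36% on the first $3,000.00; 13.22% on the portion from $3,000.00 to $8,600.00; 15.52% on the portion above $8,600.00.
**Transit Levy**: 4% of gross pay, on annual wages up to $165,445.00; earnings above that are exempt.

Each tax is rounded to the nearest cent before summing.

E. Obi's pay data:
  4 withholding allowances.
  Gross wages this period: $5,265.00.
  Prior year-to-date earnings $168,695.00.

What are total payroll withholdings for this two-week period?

$535.81

Regional Income Tax: taxable = $5,265.00 − 4×$84.00 = $4,929.00
  $280.80 + 13.22% × ($4,929.00 − $3,000.00) = $280.80 + 13.22% × $1,929.00 = $535.81
Transit Levy: YTD $168,695.00 ≥ cap $165,445.00 → $0.00
Total: $535.81 + $0.00 = $535.81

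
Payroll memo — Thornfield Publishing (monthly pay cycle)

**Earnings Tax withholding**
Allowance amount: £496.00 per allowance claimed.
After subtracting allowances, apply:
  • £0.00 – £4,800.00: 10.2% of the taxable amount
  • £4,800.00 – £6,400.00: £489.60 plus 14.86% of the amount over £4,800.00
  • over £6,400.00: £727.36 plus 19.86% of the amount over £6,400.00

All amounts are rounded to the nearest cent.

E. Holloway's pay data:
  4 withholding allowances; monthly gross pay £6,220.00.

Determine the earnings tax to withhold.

Earnings Tax: taxable = £6,220.00 − 4×£496.00 = £4,236.00
  10.2% × £4,236.00 = £432.07

£432.07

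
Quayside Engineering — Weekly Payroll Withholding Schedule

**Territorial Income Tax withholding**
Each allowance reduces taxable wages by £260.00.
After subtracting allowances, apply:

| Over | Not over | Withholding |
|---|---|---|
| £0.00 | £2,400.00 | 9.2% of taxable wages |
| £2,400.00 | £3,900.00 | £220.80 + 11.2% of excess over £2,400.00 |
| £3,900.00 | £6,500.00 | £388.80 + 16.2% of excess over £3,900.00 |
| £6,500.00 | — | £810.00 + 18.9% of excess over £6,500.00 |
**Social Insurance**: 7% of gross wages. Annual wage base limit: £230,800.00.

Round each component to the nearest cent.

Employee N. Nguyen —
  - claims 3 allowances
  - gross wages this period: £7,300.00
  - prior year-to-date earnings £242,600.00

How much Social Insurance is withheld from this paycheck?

Social Insurance: YTD £242,600.00 ≥ cap £230,800.00 → £0.00

£0.00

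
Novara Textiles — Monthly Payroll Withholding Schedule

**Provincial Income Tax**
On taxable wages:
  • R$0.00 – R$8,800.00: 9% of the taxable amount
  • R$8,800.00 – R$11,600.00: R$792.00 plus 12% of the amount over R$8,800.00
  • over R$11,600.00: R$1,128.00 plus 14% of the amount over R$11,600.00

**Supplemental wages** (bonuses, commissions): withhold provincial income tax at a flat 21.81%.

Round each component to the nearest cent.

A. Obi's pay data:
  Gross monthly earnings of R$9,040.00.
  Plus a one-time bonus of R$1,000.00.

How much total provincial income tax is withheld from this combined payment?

Provincial Income Tax: taxable = R$9,040.00
  R$792.00 + 12% × (R$9,040.00 − R$8,800.00) = R$792.00 + 12% × R$240.00 = R$820.80
Supplemental (21.81% flat on bonus): 21.81% × R$1,000.00 = R$218.10
Total provincial income tax: R$820.80 + R$218.10 = R$1,038.90

R$1,038.90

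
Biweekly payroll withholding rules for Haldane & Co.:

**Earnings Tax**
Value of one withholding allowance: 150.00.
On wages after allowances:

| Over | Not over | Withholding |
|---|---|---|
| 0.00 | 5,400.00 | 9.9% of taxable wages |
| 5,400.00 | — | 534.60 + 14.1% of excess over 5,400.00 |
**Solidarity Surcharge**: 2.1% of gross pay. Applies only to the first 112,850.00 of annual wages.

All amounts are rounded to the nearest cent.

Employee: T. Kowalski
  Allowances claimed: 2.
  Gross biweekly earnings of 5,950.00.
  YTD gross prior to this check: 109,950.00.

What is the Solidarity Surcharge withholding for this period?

Solidarity Surcharge: cap 112,850.00 − YTD 109,950.00 = 2,900.00 subject; 2.1% × 2,900.00 = 60.90

60.90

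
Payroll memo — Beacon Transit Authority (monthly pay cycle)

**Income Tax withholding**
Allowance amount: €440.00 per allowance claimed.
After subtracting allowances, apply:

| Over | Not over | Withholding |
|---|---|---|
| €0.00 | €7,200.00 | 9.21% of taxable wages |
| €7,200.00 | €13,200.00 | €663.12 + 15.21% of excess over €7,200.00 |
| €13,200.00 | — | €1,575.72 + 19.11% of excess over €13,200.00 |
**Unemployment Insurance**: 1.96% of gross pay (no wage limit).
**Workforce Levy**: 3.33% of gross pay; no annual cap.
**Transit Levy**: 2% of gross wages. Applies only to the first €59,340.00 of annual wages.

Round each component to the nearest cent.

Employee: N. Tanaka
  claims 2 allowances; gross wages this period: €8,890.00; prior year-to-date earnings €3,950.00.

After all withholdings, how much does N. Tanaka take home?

€7,455.60

Income Tax: taxable = €8,890.00 − 2×€440.00 = €8,010.00
  €663.12 + 15.21% × (€8,010.00 − €7,200.00) = €663.12 + 15.21% × €810.00 = €786.32
Unemployment Insurance: 1.96% × €8,890.00 = €174.24
Workforce Levy: 3.33% × €8,890.00 = €296.04
Transit Levy: 2% × €8,890.00 = €177.80
Total withheld: €786.32 + €174.24 + €296.04 + €177.80 = €1,434.40
Net pay: €8,890.00 − €1,434.40 = €7,455.60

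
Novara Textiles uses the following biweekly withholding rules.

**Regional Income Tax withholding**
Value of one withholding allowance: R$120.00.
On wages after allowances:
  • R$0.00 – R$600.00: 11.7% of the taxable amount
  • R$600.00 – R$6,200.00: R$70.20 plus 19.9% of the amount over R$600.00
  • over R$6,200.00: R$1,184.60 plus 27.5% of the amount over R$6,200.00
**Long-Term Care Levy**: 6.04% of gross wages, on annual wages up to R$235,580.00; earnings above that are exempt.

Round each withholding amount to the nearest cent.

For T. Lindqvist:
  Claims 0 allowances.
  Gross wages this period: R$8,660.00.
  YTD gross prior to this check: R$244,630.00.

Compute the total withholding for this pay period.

R$1,861.10

Regional Income Tax: taxable = R$8,660.00
  R$1,184.60 + 27.5% × (R$8,660.00 − R$6,200.00) = R$1,184.60 + 27.5% × R$2,460.00 = R$1,861.10
Long-Term Care Levy: YTD R$244,630.00 ≥ cap R$235,580.00 → R$0.00
Total: R$1,861.10 + R$0.00 = R$1,861.10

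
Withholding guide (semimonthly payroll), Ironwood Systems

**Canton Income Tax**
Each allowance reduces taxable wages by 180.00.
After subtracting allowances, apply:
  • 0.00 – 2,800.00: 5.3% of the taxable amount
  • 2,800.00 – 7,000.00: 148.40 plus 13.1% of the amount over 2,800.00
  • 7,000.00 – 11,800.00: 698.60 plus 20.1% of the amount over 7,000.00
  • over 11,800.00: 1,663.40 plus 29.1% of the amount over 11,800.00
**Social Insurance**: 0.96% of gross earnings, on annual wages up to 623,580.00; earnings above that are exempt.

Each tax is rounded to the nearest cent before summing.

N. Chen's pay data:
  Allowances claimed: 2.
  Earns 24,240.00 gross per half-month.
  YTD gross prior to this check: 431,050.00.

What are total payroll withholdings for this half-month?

Canton Income Tax: taxable = 24,240.00 − 2×180.00 = 23,880.00
  1,663.40 + 29.1% × (23,880.00 − 11,800.00) = 1,663.40 + 29.1% × 12,080.00 = 5,178.68
Social Insurance: 0.96% × 24,240.00 = 232.70
Total: 5,178.68 + 232.70 = 5,411.38

5,411.38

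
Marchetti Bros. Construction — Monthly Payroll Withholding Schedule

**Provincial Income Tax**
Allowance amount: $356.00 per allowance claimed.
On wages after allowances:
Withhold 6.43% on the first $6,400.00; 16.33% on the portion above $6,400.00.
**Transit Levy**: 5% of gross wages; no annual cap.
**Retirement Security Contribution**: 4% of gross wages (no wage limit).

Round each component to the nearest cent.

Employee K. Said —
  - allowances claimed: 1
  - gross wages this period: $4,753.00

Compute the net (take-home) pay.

$4,042.50

Provincial Income Tax: taxable = $4,753.00 − 1×$356.00 = $4,397.00
  6.43% × $4,397.00 = $282.73
Transit Levy: 5% × $4,753.00 = $237.65
Retirement Security Contribution: 4% × $4,753.00 = $190.12
Total withheld: $282.73 + $237.65 + $190.12 = $710.50
Net pay: $4,753.00 − $710.50 = $4,042.50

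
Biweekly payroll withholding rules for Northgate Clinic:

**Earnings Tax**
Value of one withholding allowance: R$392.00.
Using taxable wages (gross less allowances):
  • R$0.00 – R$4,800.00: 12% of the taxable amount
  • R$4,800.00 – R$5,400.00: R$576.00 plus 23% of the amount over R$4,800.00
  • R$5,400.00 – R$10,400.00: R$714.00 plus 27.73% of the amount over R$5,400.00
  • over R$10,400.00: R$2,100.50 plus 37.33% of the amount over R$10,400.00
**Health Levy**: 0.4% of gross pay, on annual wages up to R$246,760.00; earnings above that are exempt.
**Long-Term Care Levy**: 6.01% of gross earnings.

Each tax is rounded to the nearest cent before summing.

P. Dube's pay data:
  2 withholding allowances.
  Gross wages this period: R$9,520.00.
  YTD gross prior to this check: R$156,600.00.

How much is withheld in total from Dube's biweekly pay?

Earnings Tax: taxable = R$9,520.00 − 2×R$392.00 = R$8,736.00
  R$714.00 + 27.73% × (R$8,736.00 − R$5,400.00) = R$714.00 + 27.73% × R$3,336.00 = R$1,639.07
Health Levy: 0.4% × R$9,520.00 = R$38.08
Long-Term Care Levy: 6.01% × R$9,520.00 = R$572.15
Total: R$1,639.07 + R$38.08 + R$572.15 = R$2,249.30

R$2,249.30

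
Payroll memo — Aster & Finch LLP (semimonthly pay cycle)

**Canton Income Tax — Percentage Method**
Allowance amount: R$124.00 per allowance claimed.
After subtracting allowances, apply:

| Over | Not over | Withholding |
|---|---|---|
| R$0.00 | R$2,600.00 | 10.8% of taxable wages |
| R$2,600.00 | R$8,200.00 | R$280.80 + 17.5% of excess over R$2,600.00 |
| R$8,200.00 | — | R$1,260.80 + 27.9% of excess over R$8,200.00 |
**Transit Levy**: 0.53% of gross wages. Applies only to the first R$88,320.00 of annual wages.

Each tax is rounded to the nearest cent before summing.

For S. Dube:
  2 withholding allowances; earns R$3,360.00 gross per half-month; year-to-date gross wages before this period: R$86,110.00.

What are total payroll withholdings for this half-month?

Canton Income Tax: taxable = R$3,360.00 − 2×R$124.00 = R$3,112.00
  R$280.80 + 17.5% × (R$3,112.00 − R$2,600.00) = R$280.80 + 17.5% × R$512.00 = R$370.40
Transit Levy: cap R$88,320.00 − YTD R$86,110.00 = R$2,210.00 subject; 0.53% × R$2,210.00 = R$11.71
Total: R$370.40 + R$11.71 = R$382.11

R$382.11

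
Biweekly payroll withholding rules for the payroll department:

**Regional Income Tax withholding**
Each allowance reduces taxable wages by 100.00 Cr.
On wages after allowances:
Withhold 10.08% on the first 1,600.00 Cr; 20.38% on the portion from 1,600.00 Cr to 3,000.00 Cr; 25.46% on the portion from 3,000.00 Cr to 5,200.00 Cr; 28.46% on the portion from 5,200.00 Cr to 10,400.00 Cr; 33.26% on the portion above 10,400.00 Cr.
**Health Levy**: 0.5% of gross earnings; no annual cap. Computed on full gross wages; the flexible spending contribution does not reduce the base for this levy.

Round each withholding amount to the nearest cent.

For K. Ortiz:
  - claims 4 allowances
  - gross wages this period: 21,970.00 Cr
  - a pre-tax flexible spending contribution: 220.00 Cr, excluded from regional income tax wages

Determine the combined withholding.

Regional Income Tax: taxable = 21,970.00 Cr − 220.00 Cr − 4×100.00 Cr = 21,350.00 Cr
  2,486.64 Cr + 33.26% × (21,350.00 Cr − 10,400.00 Cr) = 2,486.64 Cr + 33.26% × 10,950.00 Cr = 6,128.61 Cr
Health Levy: 0.5% × 21,970.00 Cr = 109.85 Cr
Total: 6,128.61 Cr + 109.85 Cr = 6,238.46 Cr

6,238.46 Cr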